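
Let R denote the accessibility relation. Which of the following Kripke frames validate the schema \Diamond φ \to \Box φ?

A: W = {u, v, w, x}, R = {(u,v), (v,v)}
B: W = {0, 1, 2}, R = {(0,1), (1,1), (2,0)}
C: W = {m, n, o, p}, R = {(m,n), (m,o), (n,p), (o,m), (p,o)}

The schema corresponds to partial functionality: \forall x \forall y \forall z (Rxy \wedge Rxz \to y = z).
A: condition met.
B: condition met.
C: fails — m sees both n and o.
Valid on: A, B.

A, B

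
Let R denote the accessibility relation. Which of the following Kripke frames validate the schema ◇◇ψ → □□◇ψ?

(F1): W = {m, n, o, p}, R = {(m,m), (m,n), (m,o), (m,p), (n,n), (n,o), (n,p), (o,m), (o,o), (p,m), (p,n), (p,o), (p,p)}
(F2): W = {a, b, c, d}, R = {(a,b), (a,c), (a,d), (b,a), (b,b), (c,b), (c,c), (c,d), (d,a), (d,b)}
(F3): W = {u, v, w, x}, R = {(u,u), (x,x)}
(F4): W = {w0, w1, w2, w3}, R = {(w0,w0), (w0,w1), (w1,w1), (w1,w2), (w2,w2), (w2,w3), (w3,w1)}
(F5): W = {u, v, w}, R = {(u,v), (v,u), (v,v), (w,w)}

The schema corresponds to a generalized confluence (Geach) condition: ∀x ∀y ∀z ((xR²y ∧ xR²z) → ∃w (y = w ∧ zRw)).
(F1): fails — mR²m, mR²n but no w with m=w and nRw.
(F2): fails — aR²a, aR²a but no w with a=w and aRw.
(F3): ✓.
(F4): fails — w0R²w0, w0R²w1 but no w with w0=w and w1Rw.
(F5): fails — uR²u, uR²u but no t with u=t and uRt.
Valid on: (F3).

(F3)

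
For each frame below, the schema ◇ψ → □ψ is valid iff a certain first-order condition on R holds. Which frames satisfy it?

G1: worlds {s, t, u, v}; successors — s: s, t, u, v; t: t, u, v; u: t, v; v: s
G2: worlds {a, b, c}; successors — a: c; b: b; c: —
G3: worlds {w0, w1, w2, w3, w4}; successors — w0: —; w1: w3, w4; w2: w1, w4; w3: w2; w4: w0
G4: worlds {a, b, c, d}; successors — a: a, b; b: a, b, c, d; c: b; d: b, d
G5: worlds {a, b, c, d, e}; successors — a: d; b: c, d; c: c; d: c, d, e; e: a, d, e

G2

Frame correspondent (Sahlqvist): ∀x ∀y ∀z (Rxy ∧ Rxz → y = z) — i.e. partial functionality.
G1: fails — s sees both s and t.
G2: ✓.
G3: fails — w1 sees both w3 and w4.
G4: fails — a sees both a and b.
G5: fails — b sees both c and d.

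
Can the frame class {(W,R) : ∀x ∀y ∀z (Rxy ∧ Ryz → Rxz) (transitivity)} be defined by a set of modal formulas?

Yes, by □r → □□r

This is a Sahlqvist condition; the 4 axiom □r → □□r defines it.
Suppose □r→□□r is valid. Take Rxy, Ryz and set V(r)={w : Rxw}. Then □r at x, so □□r at x, so □r at y, so r at z, i.e. Rxz.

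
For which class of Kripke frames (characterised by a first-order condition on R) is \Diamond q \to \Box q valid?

partial functionality

Suppose ◇q→□q is valid. Take Rxy, Rxz and set V(q)={y}. Then ◇q at x, so □q at x, so q at z, i.e. z=y.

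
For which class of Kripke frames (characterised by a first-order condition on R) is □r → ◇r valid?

seriality: ∀x ∃y Rxy

This schema is the D axiom.
It corresponds to seriality: ∀x ∃y Rxy.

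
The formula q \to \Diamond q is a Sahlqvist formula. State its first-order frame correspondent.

Equivalently (dual form): □q → q.
Suppose □q→q is valid. At any x set V(q)={w : Rxw}. Then □q holds at x, so q holds at x, i.e. Rxx.

Reflexivity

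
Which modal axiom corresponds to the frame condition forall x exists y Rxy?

This is seriality; the standard corresponding axiom is D: □s → ◇s.

□s → ◇s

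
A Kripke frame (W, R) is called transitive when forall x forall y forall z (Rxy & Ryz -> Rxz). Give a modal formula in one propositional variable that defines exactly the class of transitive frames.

This is transitivity; the standard corresponding axiom is 4: □ψ → □□ψ.
Suppose □ψ→□□ψ is valid. Take Rxy, Ryz and set V(ψ)={w : Rxw}. Then □ψ at x, so □□ψ at x, so □ψ at y, so ψ at z, i.e. Rxz.

□ψ → □□ψ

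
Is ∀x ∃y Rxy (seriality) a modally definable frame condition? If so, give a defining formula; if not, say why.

This is a Sahlqvist condition; the D axiom □q → ◇q defines it.
Suppose □q→◇q is valid. At any x set V(q)=W. Then □q at x, so ◇q at x, so x has a successor.

Definable; □q → ◇q defines it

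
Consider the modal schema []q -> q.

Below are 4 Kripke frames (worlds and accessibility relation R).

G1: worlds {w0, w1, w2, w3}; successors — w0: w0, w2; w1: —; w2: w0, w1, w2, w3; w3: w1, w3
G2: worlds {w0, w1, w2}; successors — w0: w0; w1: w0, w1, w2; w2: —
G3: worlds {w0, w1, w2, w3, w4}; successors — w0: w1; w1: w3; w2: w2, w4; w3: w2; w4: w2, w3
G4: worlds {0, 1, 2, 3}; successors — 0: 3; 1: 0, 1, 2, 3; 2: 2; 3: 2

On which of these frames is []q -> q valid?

This is the axiom for reflexivity; its first-order frame correspondent is forall x Rxx.
G1: fails — world w1 does not see itself.
G2: fails — world w2 does not see itself.
G3: fails — world w0 does not see itself.
G4: fails — world 0 does not see itself.

none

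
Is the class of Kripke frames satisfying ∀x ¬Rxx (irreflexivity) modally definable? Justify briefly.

No

Any modally definable frame class is closed under surjective bounded morphisms.
The 4-cycle (worlds w0,w1,w2,w3 with w0→w1→w2→w3→w0) is irreflexive, and the map sending every world to a single reflexive point • is a surjective bounded morphism (forth: every edge maps to (•,•); back: every world has a successor). So any modal formula valid on the 4-cycle is also valid on the reflexive point, which is not irreflexive.
So the class is not modally definable.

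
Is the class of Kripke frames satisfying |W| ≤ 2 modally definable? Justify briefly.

If a class were modally definable it would be closed under disjoint unions (Goldblatt–Thomason).
Any modal formula valid on each of 3 disjoint one-world frames is valid on their disjoint union (validity is preserved under disjoint unions). Each one-world frame has |W|=1≤2, but the union has |W|=3.
So no modal formula (or set of formulas) defines exactly the |W|≤2 frames.

No — not modally definable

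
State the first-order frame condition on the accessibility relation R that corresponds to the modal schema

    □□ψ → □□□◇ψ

∀x ∀z (xR³z → ∃w (xR²w ∧ zRw))

This is a Sahlqvist (Geach-type) schema ◇^0□^2ψ → □^3◇^1ψ.
Minimal-valuation argument: fix x; take any y with xR^0y and any z with xR^3z. Set V(ψ) to the set of worlds R-reachable from y in exactly 2 steps. Then □^2ψ holds at y, so the antecedent holds at x; validity forces ◇^1ψ at z, giving a w with zR^1w and yR^2w.
First-order correspondent: ∀x ∀z (xR³z → ∃w (xR²w ∧ zRw)).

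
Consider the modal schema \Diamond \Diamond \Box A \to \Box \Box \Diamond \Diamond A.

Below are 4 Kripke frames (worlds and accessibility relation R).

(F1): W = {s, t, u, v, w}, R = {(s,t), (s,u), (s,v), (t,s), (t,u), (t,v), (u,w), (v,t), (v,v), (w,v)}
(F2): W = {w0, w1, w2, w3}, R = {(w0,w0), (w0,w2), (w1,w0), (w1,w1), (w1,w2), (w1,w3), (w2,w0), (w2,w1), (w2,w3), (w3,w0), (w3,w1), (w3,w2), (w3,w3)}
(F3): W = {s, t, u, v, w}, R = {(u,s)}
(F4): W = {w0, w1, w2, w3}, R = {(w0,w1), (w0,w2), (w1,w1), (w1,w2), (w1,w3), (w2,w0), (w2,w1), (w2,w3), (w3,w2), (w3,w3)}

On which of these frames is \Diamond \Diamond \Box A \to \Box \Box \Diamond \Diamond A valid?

This is the axiom for a generalized confluence (Geach) condition; its first-order frame correspondent is \forall x \forall y \forall z ((x R^2 y \wedge x R^2 z) \to \exists w (yRw \wedge z R^2 w)).
(F1): fails — sR²u, sR²u but no w* with uRw* and uR²w*.
(F2): holds.
(F3): holds.
(F4): holds.
Valid on: (F2), (F3), (F4).

(F2), (F3), (F4)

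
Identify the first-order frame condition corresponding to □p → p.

reflexivity: ∀x Rxx

Suppose □p→p is valid. At any x set V(p)={w : Rxw}. Then □p holds at x, so p holds at x, i.e. Rxx.
Conversely, on a frame with reflexivity the schema holds at every world under every valuation.
Frame condition: ∀x Rxx.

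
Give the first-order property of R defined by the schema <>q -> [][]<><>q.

This is a Sahlqvist (Geach-type) schema ◇^1□^0q → □^2◇^2q.
Minimal-valuation argument: fix x; take any y with xR^1y and any z with xR^2z. Set V(q) to the set of worlds R-reachable from y in exactly 0 steps. Then □^0q holds at y, so the antecedent holds at x; validity forces ◇^2q at z, giving a w with zR^2w and yR^0w.
First-order correspondent: forall x forall y forall z ((xRy & x R^2 z) -> exists w (y = w & z R^2 w)).

forall x forall y forall z ((xRy & x R^2 z) -> exists w (y = w & z R^2 w))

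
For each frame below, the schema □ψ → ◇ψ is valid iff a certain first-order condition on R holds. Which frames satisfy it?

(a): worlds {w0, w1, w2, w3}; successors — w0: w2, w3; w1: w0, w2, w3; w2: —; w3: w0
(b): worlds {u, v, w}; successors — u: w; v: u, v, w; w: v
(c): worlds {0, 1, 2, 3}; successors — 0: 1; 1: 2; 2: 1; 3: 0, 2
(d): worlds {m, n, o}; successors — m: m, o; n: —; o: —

(b), (c)

Frame correspondent (Sahlqvist): ∀x ∃y Rxy — i.e. seriality.
(a): fails — world w2 has no successor.
(b): ✓.
(c): ✓.
(d): fails — world n has no successor.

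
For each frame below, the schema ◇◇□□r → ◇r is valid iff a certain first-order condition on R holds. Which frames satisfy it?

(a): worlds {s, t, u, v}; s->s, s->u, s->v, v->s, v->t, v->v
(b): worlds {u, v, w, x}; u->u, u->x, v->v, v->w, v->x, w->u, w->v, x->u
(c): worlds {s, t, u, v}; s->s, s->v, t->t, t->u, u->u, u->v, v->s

The schema corresponds to a generalized confluence (Geach) condition: ∀x ∀y (xR²y → ∃w (yR²w ∧ xRw)).
(a): fails — sR²t but no w with tR²w and sRw.
(b): condition met.
(c): fails — tR²v but no w with vR²w and tRw.

(b)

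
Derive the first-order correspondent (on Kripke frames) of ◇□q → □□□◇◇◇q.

∀x ∀y ∀z ((xRy ∧ xR³z) → ∃w (yRw ∧ zR³w))

This is a Sahlqvist (Geach-type) schema ◇^1□^1q → □^3◇^3q.
Minimal-valuation argument: fix x; take any y with xR^1y and any z with xR^3z. Set V(q) to the set of worlds R-reachable from y in exactly 1 step. Then □^1q holds at y, so the antecedent holds at x; validity forces ◇^3q at z, giving a w with zR^3w and yR^1w.
First-order correspondent: ∀x ∀y ∀z ((xRy ∧ xR³z) → ∃w (yRw ∧ zR³w)).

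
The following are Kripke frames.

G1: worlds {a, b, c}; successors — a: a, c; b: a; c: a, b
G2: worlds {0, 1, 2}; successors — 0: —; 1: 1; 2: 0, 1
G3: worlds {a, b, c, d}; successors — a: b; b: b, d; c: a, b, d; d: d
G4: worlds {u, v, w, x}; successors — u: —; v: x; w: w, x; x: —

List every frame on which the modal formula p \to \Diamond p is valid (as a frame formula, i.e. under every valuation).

Frame correspondent (Sahlqvist): \forall x Rxx — i.e. reflexivity.
G1: fails — world b does not see itself.
G2: fails — world 0 does not see itself.
G3: fails — world a does not see itself.
G4: fails — world u does not see itself.
Valid on no frame.

none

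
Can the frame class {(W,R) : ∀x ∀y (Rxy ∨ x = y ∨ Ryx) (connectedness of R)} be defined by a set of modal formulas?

Not definable by any modal formula

Modal frame validity is preserved under disjoint unions.
Take 2 disjoint single-world reflexive frames: each is trivially connected, but their disjoint union has 2 worlds with no edge between distinct components, so it is not connected.
Hence connectedness of R is not modally definable.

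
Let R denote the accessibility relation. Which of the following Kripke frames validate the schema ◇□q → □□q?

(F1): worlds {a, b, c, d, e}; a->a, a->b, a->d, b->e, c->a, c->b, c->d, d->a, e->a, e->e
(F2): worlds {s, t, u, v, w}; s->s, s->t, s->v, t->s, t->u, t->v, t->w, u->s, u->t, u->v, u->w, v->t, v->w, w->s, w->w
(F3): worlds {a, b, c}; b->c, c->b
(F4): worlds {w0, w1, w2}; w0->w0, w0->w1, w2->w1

(F3)

Frame correspondent (Sahlqvist): ∀x ∀y ∀z ((xRy ∧ xR²z) → ∃w (yRw ∧ z = w)) — i.e. a generalized confluence (Geach) condition.
(F1): fails — aRa, aR²e but no w with aRw and e=w.
(F2): fails — sRs, sR²u but no w* with sRw* and u=w*.
(F3): ✓.
(F4): fails — w0Rw1, w0R²w0 but no w with w1Rw and w0=w.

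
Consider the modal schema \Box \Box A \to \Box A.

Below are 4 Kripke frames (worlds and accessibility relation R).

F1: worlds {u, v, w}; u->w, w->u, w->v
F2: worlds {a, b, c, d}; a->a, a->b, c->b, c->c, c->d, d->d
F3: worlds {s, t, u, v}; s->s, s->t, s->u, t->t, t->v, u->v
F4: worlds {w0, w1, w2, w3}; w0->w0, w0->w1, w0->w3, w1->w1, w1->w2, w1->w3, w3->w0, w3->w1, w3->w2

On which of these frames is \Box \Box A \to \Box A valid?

Frame correspondent (Sahlqvist): \forall x \forall y (Rxy \to \exists z (Rxz \wedge Rzy)) — i.e. density.
F1: fails — Rwu but no z with Rwz and Rzu.
F2: holds.
F3: fails — Ruv but no z with Ruz and Rzv.
F4: holds.
Valid on: F2, F4.

F2, F4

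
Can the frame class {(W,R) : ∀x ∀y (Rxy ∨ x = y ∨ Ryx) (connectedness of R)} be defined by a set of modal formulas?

If a class were modally definable it would be closed under disjoint unions (Goldblatt–Thomason).
Take 3 disjoint single-world reflexive frames: each is trivially connected, but their disjoint union has 3 worlds with no edge between distinct components, so it is not connected.
Hence connectedness of R is not modally definable.

Not modally definable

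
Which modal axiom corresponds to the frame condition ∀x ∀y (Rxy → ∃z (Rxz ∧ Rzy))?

This is density; the standard corresponding axiom is C4: □□s → □s.

□□s → □s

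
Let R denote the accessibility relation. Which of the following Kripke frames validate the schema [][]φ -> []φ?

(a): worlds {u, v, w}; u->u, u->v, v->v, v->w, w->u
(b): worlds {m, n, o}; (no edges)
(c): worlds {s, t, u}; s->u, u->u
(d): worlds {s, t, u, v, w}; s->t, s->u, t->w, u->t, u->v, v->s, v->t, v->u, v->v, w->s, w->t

(a), (b), (c)

This is the axiom for density; its first-order frame correspondent is forall x forall y (Rxy -> exists z (Rxz & Rzy)).
(a): ✓.
(b): ✓.
(c): ✓.
(d): fails — Rtw but no z with Rtz and Rzw.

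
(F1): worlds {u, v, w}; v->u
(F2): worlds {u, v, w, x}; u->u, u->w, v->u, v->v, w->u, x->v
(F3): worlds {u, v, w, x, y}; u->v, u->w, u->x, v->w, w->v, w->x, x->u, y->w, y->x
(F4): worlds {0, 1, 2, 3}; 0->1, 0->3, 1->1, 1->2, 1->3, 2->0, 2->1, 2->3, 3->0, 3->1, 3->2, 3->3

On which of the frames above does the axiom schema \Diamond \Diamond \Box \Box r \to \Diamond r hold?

(F1), (F4)

Frame correspondent (Sahlqvist): \forall x \forall y (x R^2 y \to \exists w (y R^2 w \wedge xRw)) — i.e. a generalized confluence (Geach) condition.
(F1): satisfies the condition.
(F2): fails — xR²u but no t with uR²t and xRt.
(F3): fails — vR²v but no t with vR²t and vRt.
(F4): satisfies the condition.
Valid on: (F1), (F4).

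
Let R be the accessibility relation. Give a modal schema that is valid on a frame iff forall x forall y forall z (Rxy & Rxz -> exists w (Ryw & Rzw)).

A defining formula is ◇□p → □◇p (the .2 axiom).

◇□p → □◇p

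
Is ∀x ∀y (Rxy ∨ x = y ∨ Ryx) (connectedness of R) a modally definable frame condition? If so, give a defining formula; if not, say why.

Modal frame validity is preserved under disjoint unions.
Take 2 disjoint single-world reflexive frames: each is trivially connected, but their disjoint union has 2 worlds with no edge between distinct components, so it is not connected.
So the class is not modally definable.

Not modally definable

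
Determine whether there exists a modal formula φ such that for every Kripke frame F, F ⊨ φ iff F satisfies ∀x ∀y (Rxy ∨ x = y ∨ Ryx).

Not definable by any modal formula

If a class were modally definable it would be closed under disjoint unions (Goldblatt–Thomason).
Take 3 disjoint single-world reflexive frames: each is trivially connected, but their disjoint union has 3 worlds with no edge between distinct components, so it is not connected.
So no modal formula (or set of formulas) defines exactly the connected frames.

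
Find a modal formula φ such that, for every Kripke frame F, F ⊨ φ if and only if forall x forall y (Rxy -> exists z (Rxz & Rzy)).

□□s → □s

A defining formula is □□s → □s (the C4 axiom).
Suppose □□s→□s is valid. Take Rxy and set V(s)={w : xR²w}. Then □□s at x, so □s at x, so s at y, i.e. ∃z(Rxz∧Rzy).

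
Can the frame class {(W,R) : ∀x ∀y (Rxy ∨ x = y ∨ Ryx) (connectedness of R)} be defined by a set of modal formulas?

Any modally definable frame class is closed under disjoint unions.
Take 3 disjoint single-world reflexive frames: each is trivially connected, but their disjoint union has 3 worlds with no edge between distinct components, so it is not connected.
So no modal formula (or set of formulas) defines exactly the connected frames.

No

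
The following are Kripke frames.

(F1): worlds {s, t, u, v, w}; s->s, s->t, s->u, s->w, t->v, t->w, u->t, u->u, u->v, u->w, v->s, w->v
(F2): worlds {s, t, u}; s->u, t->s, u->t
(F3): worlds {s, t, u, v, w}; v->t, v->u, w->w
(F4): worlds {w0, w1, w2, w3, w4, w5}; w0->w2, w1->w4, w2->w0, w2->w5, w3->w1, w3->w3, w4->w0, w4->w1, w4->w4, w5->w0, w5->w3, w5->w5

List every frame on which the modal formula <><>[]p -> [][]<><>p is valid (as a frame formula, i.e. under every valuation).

Frame correspondent (Sahlqvist): forall x forall y forall z ((x R^2 y & x R^2 z) -> exists w (yRw & z R^2 w)) — i.e. a generalized confluence (Geach) condition.
(F1): fails — sR²t, sR²w but no w* with tRw* and wR²w*.
(F2): fails — sR²t, sR²t but no w with tRw and tR²w.
(F3): condition met.
(F4): fails — w0R²w0, w0R²w0 but no w with w0Rw and w0R²w.
Valid on: (F3).

(F3)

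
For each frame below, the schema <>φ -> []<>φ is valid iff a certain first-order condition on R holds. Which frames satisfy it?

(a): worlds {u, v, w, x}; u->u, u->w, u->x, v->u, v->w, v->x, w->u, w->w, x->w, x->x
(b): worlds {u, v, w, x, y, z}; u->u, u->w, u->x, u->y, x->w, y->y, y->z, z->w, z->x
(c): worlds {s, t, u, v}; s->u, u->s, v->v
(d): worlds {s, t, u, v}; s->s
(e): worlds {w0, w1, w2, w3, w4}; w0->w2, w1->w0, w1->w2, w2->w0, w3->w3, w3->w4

This is the axiom for the Euclidean property; its first-order frame correspondent is forall x forall y forall z (Rxy & Rxz -> Ryz).
(a): fails — Ruw and Rux but not Rwx.
(b): fails — Ruw and Ruw but not Rww.
(c): fails — Rsu and Rsu but not Ruu.
(d): satisfies the condition.
(e): fails — Rw0w2 and Rw0w2 but not Rw2w2.

(d)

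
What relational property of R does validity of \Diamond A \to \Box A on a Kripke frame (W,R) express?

Partial functionality

This schema is the CD axiom.
Its frame correspondent is partial functionality — \forall x \forall y \forall z (Rxy \wedge Rxz \to y = z).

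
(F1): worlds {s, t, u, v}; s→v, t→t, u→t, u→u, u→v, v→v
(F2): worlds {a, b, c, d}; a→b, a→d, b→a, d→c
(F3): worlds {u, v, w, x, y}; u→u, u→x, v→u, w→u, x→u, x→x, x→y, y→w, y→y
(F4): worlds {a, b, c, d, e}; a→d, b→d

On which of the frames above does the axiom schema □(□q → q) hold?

(F1)

This is the axiom for shift-reflexivity; its first-order frame correspondent is ∀x ∀y (Rxy → Ryy).
(F1): holds.
(F2): fails — Rad but not Rdd.
(F3): fails — Ryw but not Rww.
(F4): fails — Rad but not Rdd.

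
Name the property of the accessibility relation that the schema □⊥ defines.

emptiness of R

This schema is the Ver axiom.
Its frame correspondent is emptiness of R — ∀x ∀y ¬Rxy.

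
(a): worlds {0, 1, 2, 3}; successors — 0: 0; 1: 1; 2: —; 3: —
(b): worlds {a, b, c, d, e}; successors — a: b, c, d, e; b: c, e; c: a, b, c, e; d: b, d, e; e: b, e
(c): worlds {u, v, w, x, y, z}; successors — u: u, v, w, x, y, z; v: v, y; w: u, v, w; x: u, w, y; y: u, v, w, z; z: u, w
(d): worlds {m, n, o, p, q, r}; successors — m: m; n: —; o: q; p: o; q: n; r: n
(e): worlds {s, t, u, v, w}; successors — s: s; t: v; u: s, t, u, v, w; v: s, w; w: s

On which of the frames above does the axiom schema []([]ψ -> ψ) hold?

(a)

Frame correspondent (Sahlqvist): forall x forall y (Rxy -> Ryy) — i.e. shift-reflexivity.
(a): condition met.
(b): fails — Reb but not Rbb.
(c): fails — Ruy but not Ryy.
(d): fails — Rrn but not Rnn.
(e): fails — Ruv but not Rvv.
Valid on: (a).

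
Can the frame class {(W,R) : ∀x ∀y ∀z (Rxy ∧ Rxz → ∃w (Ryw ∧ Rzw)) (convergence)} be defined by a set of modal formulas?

Definable; ◇□p → □◇p defines it

This is a Sahlqvist condition; the .2 axiom ◇□p → □◇p defines it.
Suppose ◇□p→□◇p is valid. Take Rxy, Rxz and set V(p)={w : Ryw}. Then □p at y so ◇□p at x, so □◇p at x, so ◇p at z, giving w with Rzw and Ryw.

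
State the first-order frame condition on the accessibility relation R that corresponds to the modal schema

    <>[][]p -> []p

forall x forall y forall z ((xRy & xRz) -> exists w (y R^2 w & z = w))

This is a Sahlqvist (Geach-type) schema ◇^1□^2p → □^1◇^0p.
Minimal-valuation argument: fix x; take any y with xR^1y and any z with xR^1z. Set V(p) to the set of worlds R-reachable from y in exactly 2 steps. Then □^2p holds at y, so the antecedent holds at x; validity forces ◇^0p at z, giving a w with zR^0w and yR^2w.
First-order correspondent: forall x forall y forall z ((xRy & xRz) -> exists w (y R^2 w & z = w)).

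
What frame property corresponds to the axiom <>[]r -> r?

This schema is equivalent to the B axiom r → □◇r.
Its frame correspondent is symmetry — forall x forall y (Rxy -> Ryx).

Symmetry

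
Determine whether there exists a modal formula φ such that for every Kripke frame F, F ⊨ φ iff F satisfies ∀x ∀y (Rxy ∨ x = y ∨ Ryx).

No

Any modally definable frame class is closed under disjoint unions.
Take 4 disjoint single-world reflexive frames: each is trivially connected, but their disjoint union has 4 worlds with no edge between distinct components, so it is not connected.
So the class is not modally definable.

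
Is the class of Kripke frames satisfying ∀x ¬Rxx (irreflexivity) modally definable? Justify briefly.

Any modally definable frame class is closed under surjective bounded morphisms.
The 5-cycle (worlds a,b,c,d,e with a→b→c→d→e→a) is irreflexive, and the map sending every world to a single reflexive point • is a surjective bounded morphism (forth: every edge maps to (•,•); back: every world has a successor). So any modal formula valid on the 5-cycle is also valid on the reflexive point, which is not irreflexive.
Hence irreflexivity is not modally definable.

No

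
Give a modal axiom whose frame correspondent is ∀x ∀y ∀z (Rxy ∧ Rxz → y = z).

A defining formula is ◇s → □s (the CD axiom).
Suppose ◇s→□s is valid. Take Rxy, Rxz and set V(s)={y}. Then ◇s at x, so □s at x, so s at z, i.e. z=y.

◇s → □s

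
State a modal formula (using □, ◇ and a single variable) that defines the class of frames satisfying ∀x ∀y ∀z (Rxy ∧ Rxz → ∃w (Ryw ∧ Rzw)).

◇□r → □◇r

The condition is convergence. The .2 schema ◇□r → □◇r defines it.
Suppose ◇□r→□◇r is valid. Take Rxy, Rxz and set V(r)={w : Ryw}. Then □r at y so ◇□r at x, so □◇r at x, so ◇r at z, giving w with Rzw and Ryw.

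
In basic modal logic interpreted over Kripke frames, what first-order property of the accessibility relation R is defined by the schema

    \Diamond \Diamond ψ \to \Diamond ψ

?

Replacing ψ by ¬ψ and contraposing gives the equivalent schema □ψ → □□ψ.
Suppose □ψ→□□ψ is valid. Take Rxy, Ryz and set V(ψ)={w : Rxw}. Then □ψ at x, so □□ψ at x, so □ψ at y, so ψ at z, i.e. Rxz.

Transitivity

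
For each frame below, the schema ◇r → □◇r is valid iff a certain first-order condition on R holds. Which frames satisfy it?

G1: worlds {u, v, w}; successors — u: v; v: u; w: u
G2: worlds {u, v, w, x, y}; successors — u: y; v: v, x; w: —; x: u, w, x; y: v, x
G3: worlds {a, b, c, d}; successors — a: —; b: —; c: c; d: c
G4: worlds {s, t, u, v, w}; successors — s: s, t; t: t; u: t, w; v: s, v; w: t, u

The schema corresponds to the Euclidean property: ∀x ∀y ∀z (Rxy ∧ Rxz → Ryz).
G1: fails — Ruv and Ruv but not Rvv.
G2: fails — Ruy and Ruy but not Ryy.
G3: holds.
G4: fails — Rst and Rss but not Rts.

G3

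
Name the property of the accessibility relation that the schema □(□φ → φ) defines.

shift-reflexivity: ∀x ∀y (Rxy → Ryy)

Suppose □(□φ→φ) is valid. Take Rxy and set V(φ)={w : Ryw}. Then at y, □φ holds; since □(□φ→φ) at x, □φ→φ at y, so φ at y, i.e. Ryy.
Conversely, on a frame with shift-reflexivity the schema holds at every world under every valuation.
Frame condition: ∀x ∀y (Rxy → Ryy).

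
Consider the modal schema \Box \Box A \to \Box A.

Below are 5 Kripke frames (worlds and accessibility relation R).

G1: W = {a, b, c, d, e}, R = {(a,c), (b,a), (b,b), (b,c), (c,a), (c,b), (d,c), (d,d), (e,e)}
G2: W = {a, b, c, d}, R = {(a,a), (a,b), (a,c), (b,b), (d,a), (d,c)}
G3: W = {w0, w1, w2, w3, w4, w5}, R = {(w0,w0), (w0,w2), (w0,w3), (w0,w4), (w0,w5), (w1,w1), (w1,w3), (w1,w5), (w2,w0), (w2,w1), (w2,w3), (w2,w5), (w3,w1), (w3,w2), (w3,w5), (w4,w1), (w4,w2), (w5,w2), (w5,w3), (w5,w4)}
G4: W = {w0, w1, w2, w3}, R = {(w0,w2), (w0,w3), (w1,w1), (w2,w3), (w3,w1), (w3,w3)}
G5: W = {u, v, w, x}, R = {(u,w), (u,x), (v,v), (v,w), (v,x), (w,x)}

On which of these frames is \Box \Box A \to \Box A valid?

G2

This is the axiom for density; its first-order frame correspondent is \forall x \forall y (Rxy \to \exists z (Rxz \wedge Rzy)).
G1: fails — Rac but no z with Raz and Rzc.
G2: satisfies the condition.
G3: fails — Rw5w4 but no z with Rw5z and Rzw4.
G4: fails — Rw0w2 but no z with Rw0z and Rzw2.
G5: fails — Ruw but no z with Ruz and Rzw.
Valid on: G2.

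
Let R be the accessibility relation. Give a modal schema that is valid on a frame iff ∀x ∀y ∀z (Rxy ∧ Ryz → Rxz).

This is transitivity; the standard corresponding axiom is 4: □s → □□s.
Suppose □s→□□s is valid. Take Rxy, Ryz and set V(s)={w : Rxw}. Then □s at x, so □□s at x, so □s at y, so s at z, i.e. Rxz.

□s → □□s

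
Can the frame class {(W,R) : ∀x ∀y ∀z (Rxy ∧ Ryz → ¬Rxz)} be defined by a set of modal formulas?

Not modally definable

Modal frame validity is preserved under surjective bounded morphisms.
The 3-cycle (worlds s,t,u with s→t→u→s) is intransitive. Mapping every world to a single reflexive point • is a surjective bounded morphism; the reflexive point is not intransitive (R••∧R•• but R••).
So the class is not modally definable.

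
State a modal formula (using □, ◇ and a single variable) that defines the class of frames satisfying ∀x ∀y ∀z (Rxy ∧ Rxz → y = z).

A defining formula is ◇r → □r (the CD axiom).
Suppose ◇r→□r is valid. Take Rxy, Rxz and set V(r)={y}. Then ◇r at x, so □r at x, so r at z, i.e. z=y.

◇r → □r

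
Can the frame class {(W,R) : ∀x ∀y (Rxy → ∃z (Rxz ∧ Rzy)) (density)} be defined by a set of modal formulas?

Definable; □□r → □r defines it

This is a Sahlqvist condition; the C4 axiom □□r → □r defines it.
Suppose □□r→□r is valid. Take Rxy and set V(r)={w : xR²w}. Then □□r at x, so □r at x, so r at y, i.e. ∃z(Rxz∧Rzy).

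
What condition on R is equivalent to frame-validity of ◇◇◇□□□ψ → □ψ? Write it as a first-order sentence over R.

∀x ∀y ∀z ((xR³y ∧ xRz) → ∃w (yR³w ∧ z = w))

This is a Sahlqvist (Geach-type) schema ◇^3□^3ψ → □^1◇^0ψ.
Minimal-valuation argument: fix x; take any y with xR^3y and any z with xR^1z. Set V(ψ) to the set of worlds R-reachable from y in exactly 3 steps. Then □^3ψ holds at y, so the antecedent holds at x; validity forces ◇^0ψ at z, giving a w with zR^0w and yR^3w.
First-order correspondent: ∀x ∀y ∀z ((xR³y ∧ xRz) → ∃w (yR³w ∧ z = w)).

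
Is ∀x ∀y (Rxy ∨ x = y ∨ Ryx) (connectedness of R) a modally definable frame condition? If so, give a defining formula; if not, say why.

Any modally definable frame class is closed under disjoint unions.
Take 3 disjoint single-world reflexive frames: each is trivially connected, but their disjoint union has 3 worlds with no edge between distinct components, so it is not connected.
So the class is not modally definable.

Not modally definable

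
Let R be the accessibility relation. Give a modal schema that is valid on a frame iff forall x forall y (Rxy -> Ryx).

The condition is symmetry. The B schema q → □◇q defines it.

q → □◇q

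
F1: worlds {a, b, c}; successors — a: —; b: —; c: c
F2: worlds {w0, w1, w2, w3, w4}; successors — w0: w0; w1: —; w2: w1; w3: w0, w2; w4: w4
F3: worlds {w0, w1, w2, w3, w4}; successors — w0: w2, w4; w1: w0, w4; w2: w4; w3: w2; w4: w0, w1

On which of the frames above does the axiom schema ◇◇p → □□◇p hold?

F1

This is the axiom for a generalized confluence (Geach) condition; its first-order frame correspondent is ∀x ∀y ∀z ((xR²y ∧ xR²z) → ∃w (y = w ∧ zRw)).
F1: holds.
F2: fails — w3R²w0, w3R²w1 but no w with w0=w and w1Rw.
F3: fails — w0R²w0, w0R²w0 but no w with w0=w and w0Rw.
Valid on: F1.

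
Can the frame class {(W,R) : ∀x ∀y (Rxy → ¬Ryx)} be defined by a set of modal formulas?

Not modally definable

Modal frame validity is preserved under surjective bounded morphisms.
The 3-cycle (worlds 0,1,2 with 0→1→2→0) is asymmetric. Mapping every world to a single reflexive point • is a surjective bounded morphism, and the reflexive point is not asymmetric (R•• but asymmetry requires ¬R••).
So the class is not modally definable.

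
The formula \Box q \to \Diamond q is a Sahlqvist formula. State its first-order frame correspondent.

Suppose □q→◇q is valid. At any x set V(q)=W. Then □q at x, so ◇q at x, so x has a successor.

seriality: \forall x \exists y Rxy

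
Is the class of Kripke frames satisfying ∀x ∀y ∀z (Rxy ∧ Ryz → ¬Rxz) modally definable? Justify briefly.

Not definable by any modal formula

Modal frame validity is preserved under surjective bounded morphisms.
The 3-cycle (worlds 0,1,2 with 0→1→2→0) is intransitive. Mapping every world to a single reflexive point • is a surjective bounded morphism; the reflexive point is not intransitive (R••∧R•• but R••).
So no modal formula (or set of formulas) defines exactly the intransitive frames.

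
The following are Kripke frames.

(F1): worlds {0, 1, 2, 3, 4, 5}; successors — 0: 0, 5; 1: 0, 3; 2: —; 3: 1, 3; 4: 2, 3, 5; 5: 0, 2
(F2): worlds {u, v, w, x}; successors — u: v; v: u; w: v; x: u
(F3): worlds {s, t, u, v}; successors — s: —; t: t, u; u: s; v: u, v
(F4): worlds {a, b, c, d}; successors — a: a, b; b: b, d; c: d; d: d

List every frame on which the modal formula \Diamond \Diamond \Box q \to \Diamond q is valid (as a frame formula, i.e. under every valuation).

This is the axiom for a generalized confluence (Geach) condition; its first-order frame correspondent is \forall x \forall y (x R^2 y \to \exists w (yRw \wedge xRw)).
(F1): fails — 0R²2 but no w with 2Rw and 0Rw.
(F2): condition met.
(F3): fails — tR²s but no w with sRw and tRw.
(F4): fails — aR²d but no w with dRw and aRw.

(F2)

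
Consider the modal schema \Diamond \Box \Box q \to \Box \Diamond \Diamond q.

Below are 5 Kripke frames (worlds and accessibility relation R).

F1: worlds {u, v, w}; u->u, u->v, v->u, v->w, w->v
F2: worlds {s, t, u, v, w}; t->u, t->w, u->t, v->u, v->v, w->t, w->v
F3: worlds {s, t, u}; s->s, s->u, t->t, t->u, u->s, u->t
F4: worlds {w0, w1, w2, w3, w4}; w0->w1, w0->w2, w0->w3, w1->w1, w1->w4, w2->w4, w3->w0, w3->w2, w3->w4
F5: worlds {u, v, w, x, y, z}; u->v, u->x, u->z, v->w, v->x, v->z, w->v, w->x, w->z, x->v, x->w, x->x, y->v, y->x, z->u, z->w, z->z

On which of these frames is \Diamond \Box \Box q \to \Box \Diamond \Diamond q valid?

The schema corresponds to a generalized confluence (Geach) condition: \forall x \forall y \forall z ((xRy \wedge xRz) \to \exists w (y R^2 w \wedge z R^2 w)).
F1: condition met.
F2: condition met.
F3: condition met.
F4: fails — w0Rw1, w0Rw2 but no w with w1R²w and w2R²w.
F5: condition met.
Valid on: F1, F2, F3, F5.

F1, F2, F3, F5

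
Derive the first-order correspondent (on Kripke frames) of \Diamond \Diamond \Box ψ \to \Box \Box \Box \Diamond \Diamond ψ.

This is a Sahlqvist (Geach-type) schema ◇^2□^1ψ → □^3◇^2ψ.
Minimal-valuation argument: fix x; take any y with xR^2y and any z with xR^3z. Set V(ψ) to the set of worlds R-reachable from y in exactly 1 step. Then □^1ψ holds at y, so the antecedent holds at x; validity forces ◇^2ψ at z, giving a w with zR^2w and yR^1w.
First-order correspondent: \forall x \forall y \forall z ((x R^2 y \wedge x R^3 z) \to \exists w (yRw \wedge z R^2 w)).

\forall x \forall y \forall z ((x R^2 y \wedge x R^3 z) \to \exists w (yRw \wedge z R^2 w))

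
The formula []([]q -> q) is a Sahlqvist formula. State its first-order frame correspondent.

shift-reflexivity

Suppose □(□q→q) is valid. Take Rxy and set V(q)={w : Ryw}. Then at y, □q holds; since □(□q→q) at x, □q→q at y, so q at y, i.e. Ryy.
Conversely, on a frame with shift-reflexivity the schema holds at every world under every valuation.
So the correspondent is shift-reflexivity.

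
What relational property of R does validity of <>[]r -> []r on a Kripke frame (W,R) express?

Replacing r by ¬r and contraposing gives the equivalent schema ◇r → □◇r.
Suppose ◇r→□◇r is valid. Take Rxy, Rxz and set V(r)={y}. Then ◇r at x, so □◇r at x, so ◇r at z, so some w with Rzw has r; w=y, i.e. Rzy. By symmetry of the argument, Ryz.
Conversely, any frame satisfying forall x forall y forall z (Rxy & Rxz -> Ryz) validates the schema.
So the correspondent is the Euclidean property.

the Euclidean property: forall x forall y forall z (Rxy & Rxz -> Ryz)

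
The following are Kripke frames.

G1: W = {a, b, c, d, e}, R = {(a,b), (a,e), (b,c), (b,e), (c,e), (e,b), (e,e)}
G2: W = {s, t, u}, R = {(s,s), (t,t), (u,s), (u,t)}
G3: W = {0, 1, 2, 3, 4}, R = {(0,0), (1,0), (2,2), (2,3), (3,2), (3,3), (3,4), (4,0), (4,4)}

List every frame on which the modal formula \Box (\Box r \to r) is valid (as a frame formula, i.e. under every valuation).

This is the axiom for shift-reflexivity; its first-order frame correspondent is \forall x \forall y (Rxy \to Ryy).
G1: fails — Rbc but not Rcc.
G2: condition met.
G3: condition met.
Valid on: G2, G3.

G2, G3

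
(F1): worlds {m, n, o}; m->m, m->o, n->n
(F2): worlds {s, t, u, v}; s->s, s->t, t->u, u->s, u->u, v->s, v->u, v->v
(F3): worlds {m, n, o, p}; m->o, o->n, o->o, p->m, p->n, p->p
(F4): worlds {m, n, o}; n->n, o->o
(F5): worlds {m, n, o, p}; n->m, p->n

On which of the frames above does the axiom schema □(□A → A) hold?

(F4)

Frame correspondent (Sahlqvist): ∀x ∀y (Rxy → Ryy) — i.e. shift-reflexivity.
(F1): fails — Rmo but not Roo.
(F2): fails — Rst but not Rtt.
(F3): fails — Ron but not Rnn.
(F4): holds.
(F5): fails — Rnm but not Rmm.
Valid on: (F4).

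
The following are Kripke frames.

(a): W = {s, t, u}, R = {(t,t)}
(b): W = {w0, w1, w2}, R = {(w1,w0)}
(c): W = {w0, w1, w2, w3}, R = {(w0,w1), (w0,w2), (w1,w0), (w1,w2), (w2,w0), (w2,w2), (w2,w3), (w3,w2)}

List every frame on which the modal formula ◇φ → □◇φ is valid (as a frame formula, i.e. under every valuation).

The schema corresponds to the Euclidean property: ∀x ∀y ∀z (Rxy ∧ Rxz → Ryz).
(a): satisfies the condition.
(b): fails — Rw1w0 and Rw1w0 but not Rw0w0.
(c): fails — Rw0w1 and Rw0w1 but not Rw1w1.
Valid on: (a).

(a)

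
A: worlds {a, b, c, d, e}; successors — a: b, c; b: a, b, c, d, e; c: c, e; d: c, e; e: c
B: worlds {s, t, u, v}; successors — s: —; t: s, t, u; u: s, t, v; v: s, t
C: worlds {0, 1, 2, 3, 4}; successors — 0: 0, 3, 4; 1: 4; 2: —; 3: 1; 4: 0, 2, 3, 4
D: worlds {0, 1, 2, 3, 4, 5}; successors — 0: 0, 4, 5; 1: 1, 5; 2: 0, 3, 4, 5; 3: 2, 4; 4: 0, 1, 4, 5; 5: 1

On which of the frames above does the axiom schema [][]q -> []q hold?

A

This is the axiom for density; its first-order frame correspondent is forall x forall y (Rxy -> exists z (Rxz & Rzy)).
A: ✓.
B: fails — Ruv but no z with Ruz and Rzv.
C: fails — R31 but no z with R3z and Rz1.
D: fails — R32 but no z with R3z and Rz2.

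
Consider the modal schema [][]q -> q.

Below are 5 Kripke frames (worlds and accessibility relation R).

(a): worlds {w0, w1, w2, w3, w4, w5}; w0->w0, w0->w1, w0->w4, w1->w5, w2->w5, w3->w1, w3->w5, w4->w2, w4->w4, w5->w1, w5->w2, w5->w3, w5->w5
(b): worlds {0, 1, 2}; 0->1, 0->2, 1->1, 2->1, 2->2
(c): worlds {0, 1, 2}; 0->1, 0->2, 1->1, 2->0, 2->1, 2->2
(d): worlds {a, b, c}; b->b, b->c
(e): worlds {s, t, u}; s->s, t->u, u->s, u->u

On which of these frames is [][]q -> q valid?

Frame correspondent (Sahlqvist): forall x exists w (x R^2 w & x = w) — i.e. a generalized confluence (Geach) condition.
(a): ✓.
(b): fails — at 0 but no w with 0R²w and 0=w.
(c): ✓.
(d): fails — at a but no w with aR²w and a=w.
(e): fails — at t but no w with tR²w and t=w.
Valid on: (a), (c).

(a), (c)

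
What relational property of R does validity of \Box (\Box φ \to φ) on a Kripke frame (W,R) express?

This schema is the T□ axiom.
Its frame correspondent is shift-reflexivity — \forall x \forall y (Rxy \to Ryy).

Shift-reflexivity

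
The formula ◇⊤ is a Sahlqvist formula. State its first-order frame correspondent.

Seriality

This is a form of the D axiom.
Its frame correspondent is seriality — ∀x ∃y Rxy.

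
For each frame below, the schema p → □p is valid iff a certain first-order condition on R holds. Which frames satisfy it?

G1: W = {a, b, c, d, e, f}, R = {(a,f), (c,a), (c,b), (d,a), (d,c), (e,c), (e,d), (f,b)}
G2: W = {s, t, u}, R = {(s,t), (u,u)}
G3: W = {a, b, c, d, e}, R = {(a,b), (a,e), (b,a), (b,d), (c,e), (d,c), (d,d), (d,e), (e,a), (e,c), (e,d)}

This is the axiom for a generalized confluence (Geach) condition; its first-order frame correspondent is ∀x ∀z (xRz → ∃w (x = w ∧ z = w)).
G1: fails — aRf but a ≠ f.
G2: fails — sRt but s ≠ t.
G3: fails — aRb but a ≠ b.

none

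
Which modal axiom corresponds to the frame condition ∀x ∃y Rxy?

The condition is seriality. The D schema □p → ◇p defines it.

□p → ◇p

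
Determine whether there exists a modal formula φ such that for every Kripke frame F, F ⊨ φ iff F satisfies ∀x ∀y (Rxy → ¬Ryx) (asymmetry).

Not definable by any modal formula

Modal frame validity is preserved under surjective bounded morphisms.
The 3-cycle (worlds 0,1,2 with 0→1→2→0) is asymmetric. Mapping every world to a single reflexive point • is a surjective bounded morphism, and the reflexive point is not asymmetric (R•• but asymmetry requires ¬R••).
So no modal formula (or set of formulas) defines exactly the asymmetric frames.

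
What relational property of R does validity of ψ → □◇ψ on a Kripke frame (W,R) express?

Suppose ψ→□◇ψ is valid. Take Rxy and set V(ψ)={x}. Then ψ at x, so □◇ψ at x, so ◇ψ at y, so some z with Ryz has ψ; z=x, i.e. Ryx.

symmetry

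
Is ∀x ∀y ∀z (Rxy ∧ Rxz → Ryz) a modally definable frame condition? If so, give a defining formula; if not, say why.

Yes: it is the Euclidean property, defined by the 5 schema ◇p → □◇p.
Suppose ◇p→□◇p is valid. Take Rxy, Rxz and set V(p)={y}. Then ◇p at x, so □◇p at x, so ◇p at z, so some w with Rzw has p; w=y, i.e. Rzy. By symmetry of the argument, Ryz.

Yes, by ◇p → □◇p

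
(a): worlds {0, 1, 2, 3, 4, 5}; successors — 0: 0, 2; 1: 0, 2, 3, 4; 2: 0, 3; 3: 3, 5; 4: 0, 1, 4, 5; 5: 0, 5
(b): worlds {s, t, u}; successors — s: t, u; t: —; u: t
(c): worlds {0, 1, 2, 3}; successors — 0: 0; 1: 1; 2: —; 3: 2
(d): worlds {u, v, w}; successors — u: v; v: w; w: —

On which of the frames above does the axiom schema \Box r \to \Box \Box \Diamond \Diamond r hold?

This is the axiom for a generalized confluence (Geach) condition; its first-order frame correspondent is \forall x \forall z (x R^2 z \to \exists w (xRw \wedge z R^2 w)).
(a): satisfies the condition.
(b): fails — sR²t but no w with sRw and tR²w.
(c): satisfies the condition.
(d): fails — uR²w but no t with uRt and wR²t.

(a), (c)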